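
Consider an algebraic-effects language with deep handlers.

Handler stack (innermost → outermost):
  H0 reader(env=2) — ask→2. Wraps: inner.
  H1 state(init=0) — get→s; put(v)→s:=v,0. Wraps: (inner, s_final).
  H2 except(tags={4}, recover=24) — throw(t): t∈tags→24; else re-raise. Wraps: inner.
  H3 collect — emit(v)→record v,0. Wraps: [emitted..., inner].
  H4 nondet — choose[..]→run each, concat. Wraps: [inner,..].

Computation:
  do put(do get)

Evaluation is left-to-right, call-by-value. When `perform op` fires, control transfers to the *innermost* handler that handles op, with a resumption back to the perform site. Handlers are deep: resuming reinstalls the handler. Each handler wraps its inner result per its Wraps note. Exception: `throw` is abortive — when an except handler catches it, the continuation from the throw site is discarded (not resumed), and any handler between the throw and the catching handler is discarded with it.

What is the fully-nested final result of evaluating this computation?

Working:
get @ H1 ⇒ 0
put(0) @ H1 ⇒ s:=0
H0 returns 0
H1 returns (0, 0)
H2 returns (0, 0)
H3 returns [(0, 0)]
H4 returns [[(0, 0)]]
= [[(0, 0)]]

Answer: [[(0, 0)]]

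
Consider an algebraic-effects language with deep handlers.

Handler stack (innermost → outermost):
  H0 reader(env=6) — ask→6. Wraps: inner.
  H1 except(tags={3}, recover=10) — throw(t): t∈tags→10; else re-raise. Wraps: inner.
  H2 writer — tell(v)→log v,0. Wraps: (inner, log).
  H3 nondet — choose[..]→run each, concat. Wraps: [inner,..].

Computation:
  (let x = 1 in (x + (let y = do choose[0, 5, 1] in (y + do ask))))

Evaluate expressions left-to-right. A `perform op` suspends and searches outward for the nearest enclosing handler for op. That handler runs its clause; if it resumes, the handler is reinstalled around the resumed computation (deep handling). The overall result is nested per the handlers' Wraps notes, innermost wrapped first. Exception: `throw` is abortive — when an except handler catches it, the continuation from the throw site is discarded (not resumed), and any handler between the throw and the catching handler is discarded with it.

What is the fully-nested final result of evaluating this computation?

Working:
choose[0, 5, 1] @ H3
  branch[0] choose=0:
    ask @ H0 ⇒ 6
    H0 returns 7
    H1 returns 7
    H2 returns (7, ())
    H3 returns [(7, ())]
  branch[1] choose=5:
    ask @ H0 ⇒ 6
    H0 returns 12
    H1 returns 12
    H2 returns (12, ())
    H3 returns [(12, ())]
  branch[2] choose=1:
    ask @ H0 ⇒ 6
    H0 returns 8
    H1 returns 8
    H2 returns (8, ())
    H3 returns [(8, ())]
= [(7, ()), (12, ()), (8, ())]

Answer: [(7, ()), (12, ()), (8, ())]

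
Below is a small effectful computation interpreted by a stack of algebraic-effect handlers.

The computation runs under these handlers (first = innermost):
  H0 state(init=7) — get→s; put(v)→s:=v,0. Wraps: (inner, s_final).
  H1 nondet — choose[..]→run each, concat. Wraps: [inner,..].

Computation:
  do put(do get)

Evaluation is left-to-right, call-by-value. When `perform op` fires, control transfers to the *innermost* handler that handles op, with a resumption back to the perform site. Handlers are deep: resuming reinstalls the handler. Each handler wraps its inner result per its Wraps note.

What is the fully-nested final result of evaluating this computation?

Step-by-step:
get @ H0 ⇒ 7
put(7) @ H0 ⇒ s:=7
H0 returns (0, 7)
H1 returns [(0, 7)]
= [(0, 7)]

Answer: [(0, 7)]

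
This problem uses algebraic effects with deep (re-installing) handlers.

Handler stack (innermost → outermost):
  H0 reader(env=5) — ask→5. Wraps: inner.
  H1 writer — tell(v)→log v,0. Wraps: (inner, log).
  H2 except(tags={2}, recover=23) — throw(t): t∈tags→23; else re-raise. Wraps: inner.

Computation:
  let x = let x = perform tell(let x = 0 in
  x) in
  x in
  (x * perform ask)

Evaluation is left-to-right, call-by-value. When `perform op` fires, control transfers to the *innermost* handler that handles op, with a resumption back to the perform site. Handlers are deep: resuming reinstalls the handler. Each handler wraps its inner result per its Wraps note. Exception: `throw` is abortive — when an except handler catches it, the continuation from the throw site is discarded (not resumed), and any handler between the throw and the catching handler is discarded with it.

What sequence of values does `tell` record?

Answer: (0)

Working:
tell(0) @ H1 ⇒ log+=0
ask @ H0 ⇒ 5
H0 returns 0
H1 returns (0, (0))
H2 returns (0, (0))
= (0, (0))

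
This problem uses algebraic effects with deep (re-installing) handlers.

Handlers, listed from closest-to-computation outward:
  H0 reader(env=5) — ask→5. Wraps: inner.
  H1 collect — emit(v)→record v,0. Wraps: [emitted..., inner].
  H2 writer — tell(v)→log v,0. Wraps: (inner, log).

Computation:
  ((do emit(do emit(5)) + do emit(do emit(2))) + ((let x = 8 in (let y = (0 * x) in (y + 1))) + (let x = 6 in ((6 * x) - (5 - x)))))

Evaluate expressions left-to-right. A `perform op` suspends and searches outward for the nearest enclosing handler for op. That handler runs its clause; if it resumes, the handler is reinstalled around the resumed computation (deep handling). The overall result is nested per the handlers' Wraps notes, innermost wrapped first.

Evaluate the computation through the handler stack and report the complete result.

Answer: ([5, 0, 2, 0, 38], ())

Step-by-step:
emit(5) @ H1 ⇒ out+=5
emit(0) @ H1 ⇒ out+=0
emit(2) @ H1 ⇒ out+=2
emit(0) @ H1 ⇒ out+=0
H0 returns 38
H1 returns [5, 0, 2, 0, 38]
H2 returns ([5, 0, 2, 0, 38], ())
= ([5, 0, 2, 0, 38], ())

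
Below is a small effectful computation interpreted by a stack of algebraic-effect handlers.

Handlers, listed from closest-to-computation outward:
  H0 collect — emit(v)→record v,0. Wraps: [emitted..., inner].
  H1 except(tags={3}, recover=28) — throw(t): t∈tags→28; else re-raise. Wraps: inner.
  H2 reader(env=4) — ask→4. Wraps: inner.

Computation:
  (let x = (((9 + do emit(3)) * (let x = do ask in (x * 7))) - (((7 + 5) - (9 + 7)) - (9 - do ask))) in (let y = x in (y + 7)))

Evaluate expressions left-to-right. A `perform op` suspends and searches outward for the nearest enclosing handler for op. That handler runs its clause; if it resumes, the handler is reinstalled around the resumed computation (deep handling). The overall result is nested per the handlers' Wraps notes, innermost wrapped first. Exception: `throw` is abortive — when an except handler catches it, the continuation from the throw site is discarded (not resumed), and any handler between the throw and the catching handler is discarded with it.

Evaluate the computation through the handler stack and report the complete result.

Answer: [3, 268]

Step-by-step:
emit(3) @ H0 ⇒ out+=3
ask @ H2 ⇒ 4
ask @ H2 ⇒ 4
H0 returns [3, 268]
H1 returns [3, 268]
H2 returns [3, 268]
= [3, 268]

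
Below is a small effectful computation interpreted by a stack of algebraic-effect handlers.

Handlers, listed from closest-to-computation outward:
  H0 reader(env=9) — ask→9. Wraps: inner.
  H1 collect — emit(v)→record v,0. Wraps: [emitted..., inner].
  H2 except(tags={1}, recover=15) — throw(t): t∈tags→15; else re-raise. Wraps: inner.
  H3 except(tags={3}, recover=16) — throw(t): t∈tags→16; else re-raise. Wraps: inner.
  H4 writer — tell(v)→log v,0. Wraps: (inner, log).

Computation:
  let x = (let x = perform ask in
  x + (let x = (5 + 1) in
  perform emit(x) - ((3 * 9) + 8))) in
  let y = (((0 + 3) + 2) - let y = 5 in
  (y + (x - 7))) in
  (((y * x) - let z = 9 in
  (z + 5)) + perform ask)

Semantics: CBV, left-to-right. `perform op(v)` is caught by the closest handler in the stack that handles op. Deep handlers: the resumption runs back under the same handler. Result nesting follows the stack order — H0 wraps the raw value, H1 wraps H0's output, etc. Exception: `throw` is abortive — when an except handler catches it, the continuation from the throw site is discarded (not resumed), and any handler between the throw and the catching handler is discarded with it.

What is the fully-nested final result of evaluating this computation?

Evaluation trace:
ask @ H0 ⇒ 9
emit(6) @ H1 ⇒ out+=6
ask @ H0 ⇒ 9
H0 returns -863
H1 returns [6, -863]
H2 returns [6, -863]
H3 returns [6, -863]
H4 returns ([6, -863], ())
= ([6, -863], ())

Answer: ([6, -863], ())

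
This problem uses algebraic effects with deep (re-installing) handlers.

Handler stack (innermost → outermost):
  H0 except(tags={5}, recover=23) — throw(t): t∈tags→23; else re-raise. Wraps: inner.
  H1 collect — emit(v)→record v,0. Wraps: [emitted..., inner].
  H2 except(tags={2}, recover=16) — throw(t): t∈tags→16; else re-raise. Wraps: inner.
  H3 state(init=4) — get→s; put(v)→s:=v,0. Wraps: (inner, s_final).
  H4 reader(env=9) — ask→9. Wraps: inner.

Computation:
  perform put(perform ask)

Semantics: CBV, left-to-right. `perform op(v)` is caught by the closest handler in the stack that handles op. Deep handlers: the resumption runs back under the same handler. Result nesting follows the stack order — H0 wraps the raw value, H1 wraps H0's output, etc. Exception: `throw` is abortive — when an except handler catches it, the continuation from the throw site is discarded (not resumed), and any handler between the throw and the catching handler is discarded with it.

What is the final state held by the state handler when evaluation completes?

Answer: 9

Step-by-step:
ask @ H4 ⇒ 9
put(9) @ H3 ⇒ s:=9
H0 returns 0
H1 returns [0]
H2 returns [0]
H3 returns ([0], 9)
H4 returns ([0], 9)
= ([0], 9)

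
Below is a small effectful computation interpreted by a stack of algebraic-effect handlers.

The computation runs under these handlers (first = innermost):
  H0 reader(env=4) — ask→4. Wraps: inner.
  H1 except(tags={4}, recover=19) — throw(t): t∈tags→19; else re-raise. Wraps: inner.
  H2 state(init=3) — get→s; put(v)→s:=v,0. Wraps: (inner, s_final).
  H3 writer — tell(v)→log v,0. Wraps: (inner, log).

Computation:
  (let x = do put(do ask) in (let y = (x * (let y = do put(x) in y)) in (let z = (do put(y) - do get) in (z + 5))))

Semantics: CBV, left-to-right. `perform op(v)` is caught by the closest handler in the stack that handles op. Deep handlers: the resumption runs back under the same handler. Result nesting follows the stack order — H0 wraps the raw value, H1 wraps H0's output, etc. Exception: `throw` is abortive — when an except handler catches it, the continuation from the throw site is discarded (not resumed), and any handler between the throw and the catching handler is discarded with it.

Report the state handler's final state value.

Answer: 0

Working:
ask @ H0 ⇒ 4
put(4) @ H2 ⇒ s:=4
put(0) @ H2 ⇒ s:=0
put(0) @ H2 ⇒ s:=0
get @ H2 ⇒ 0
H0 returns 5
H1 returns 5
H2 returns (5, 0)
H3 returns ((5, 0), ())
= ((5, 0), ())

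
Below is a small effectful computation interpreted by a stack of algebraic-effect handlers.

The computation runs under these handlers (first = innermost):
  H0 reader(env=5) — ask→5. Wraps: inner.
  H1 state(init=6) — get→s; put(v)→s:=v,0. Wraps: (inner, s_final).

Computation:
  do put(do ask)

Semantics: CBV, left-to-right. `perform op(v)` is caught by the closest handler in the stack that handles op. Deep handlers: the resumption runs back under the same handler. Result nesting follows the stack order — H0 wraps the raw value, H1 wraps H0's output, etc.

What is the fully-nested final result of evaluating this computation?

Answer: (0, 5)

Working:
ask @ H0 ⇒ 5
put(5) @ H1 ⇒ s:=5
H0 returns 0
H1 returns (0, 5)
= (0, 5)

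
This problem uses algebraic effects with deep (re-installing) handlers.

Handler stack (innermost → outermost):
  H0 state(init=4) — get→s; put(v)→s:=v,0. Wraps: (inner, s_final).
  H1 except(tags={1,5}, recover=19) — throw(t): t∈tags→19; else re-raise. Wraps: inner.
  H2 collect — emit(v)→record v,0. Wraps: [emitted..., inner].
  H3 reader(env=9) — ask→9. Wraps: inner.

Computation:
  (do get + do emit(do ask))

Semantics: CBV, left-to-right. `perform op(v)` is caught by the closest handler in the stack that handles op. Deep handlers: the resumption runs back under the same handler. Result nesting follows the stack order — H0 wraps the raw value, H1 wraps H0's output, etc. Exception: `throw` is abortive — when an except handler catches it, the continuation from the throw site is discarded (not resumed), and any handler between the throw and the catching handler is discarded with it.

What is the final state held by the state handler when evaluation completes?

Evaluation trace:
get @ H0 ⇒ 4
ask @ H3 ⇒ 9
emit(9) @ H2 ⇒ out+=9
H0 returns (4, 4)
H1 returns (4, 4)
H2 returns [9, (4, 4)]
H3 returns [9, (4, 4)]
= [9, (4, 4)]

Answer: 4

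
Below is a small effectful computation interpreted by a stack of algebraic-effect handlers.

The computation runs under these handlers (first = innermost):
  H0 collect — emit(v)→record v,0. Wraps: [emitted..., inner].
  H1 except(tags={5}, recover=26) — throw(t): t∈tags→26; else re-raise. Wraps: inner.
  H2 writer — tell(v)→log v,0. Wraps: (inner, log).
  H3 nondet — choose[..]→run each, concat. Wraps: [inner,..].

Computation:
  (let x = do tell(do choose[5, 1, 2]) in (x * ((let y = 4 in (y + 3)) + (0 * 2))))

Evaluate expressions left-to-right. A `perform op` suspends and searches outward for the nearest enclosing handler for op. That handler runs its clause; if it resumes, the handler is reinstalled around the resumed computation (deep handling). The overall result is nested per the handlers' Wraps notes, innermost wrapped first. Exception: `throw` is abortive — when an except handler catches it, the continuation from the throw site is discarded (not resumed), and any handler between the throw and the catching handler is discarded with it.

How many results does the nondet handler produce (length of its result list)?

Working:
choose[5, 1, 2] @ H3
  branch[0] choose=5:
    tell(5) @ H2 ⇒ log+=5
    H0 returns [0]
    H1 returns [0]
    H2 returns ([0], (5))
    H3 returns [([0], (5))]
  branch[1] choose=1:
    tell(1) @ H2 ⇒ log+=1
    H0 returns [0]
    H1 returns [0]
    H2 returns ([0], (1))
    H3 returns [([0], (1))]
  branch[2] choose=2:
    tell(2) @ H2 ⇒ log+=2
    H0 returns [0]
    H1 returns [0]
    H2 returns ([0], (2))
    H3 returns [([0], (2))]
= [([0], (5)), ([0], (1)), ([0], (2))]

Answer: 3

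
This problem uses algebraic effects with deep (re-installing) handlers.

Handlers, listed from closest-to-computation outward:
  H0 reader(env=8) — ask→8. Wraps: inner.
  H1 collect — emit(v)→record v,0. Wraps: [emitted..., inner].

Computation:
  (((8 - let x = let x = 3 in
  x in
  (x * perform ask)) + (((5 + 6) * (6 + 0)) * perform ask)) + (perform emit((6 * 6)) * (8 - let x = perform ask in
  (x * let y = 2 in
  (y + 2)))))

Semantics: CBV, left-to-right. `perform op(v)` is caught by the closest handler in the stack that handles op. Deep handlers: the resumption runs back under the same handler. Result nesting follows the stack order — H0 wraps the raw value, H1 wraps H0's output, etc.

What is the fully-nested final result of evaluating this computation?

Answer: [36, 512]

Step-by-step:
ask @ H0 ⇒ 8
ask @ H0 ⇒ 8
emit(36) @ H1 ⇒ out+=36
ask @ H0 ⇒ 8
H0 returns 512
H1 returns [36, 512]
= [36, 512]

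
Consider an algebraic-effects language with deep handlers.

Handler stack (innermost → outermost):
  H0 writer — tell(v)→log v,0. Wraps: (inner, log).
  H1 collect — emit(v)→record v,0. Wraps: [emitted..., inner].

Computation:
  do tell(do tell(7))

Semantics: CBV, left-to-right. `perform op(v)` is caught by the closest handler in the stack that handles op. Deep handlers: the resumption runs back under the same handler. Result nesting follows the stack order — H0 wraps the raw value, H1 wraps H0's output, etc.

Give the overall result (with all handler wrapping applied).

Step-by-step:
tell(7) @ H0 ⇒ log+=7
tell(0) @ H0 ⇒ log+=0
H0 returns (0, (7, 0))
H1 returns [(0, (7, 0))]
= [(0, (7, 0))]

Answer: [(0, (7, 0))]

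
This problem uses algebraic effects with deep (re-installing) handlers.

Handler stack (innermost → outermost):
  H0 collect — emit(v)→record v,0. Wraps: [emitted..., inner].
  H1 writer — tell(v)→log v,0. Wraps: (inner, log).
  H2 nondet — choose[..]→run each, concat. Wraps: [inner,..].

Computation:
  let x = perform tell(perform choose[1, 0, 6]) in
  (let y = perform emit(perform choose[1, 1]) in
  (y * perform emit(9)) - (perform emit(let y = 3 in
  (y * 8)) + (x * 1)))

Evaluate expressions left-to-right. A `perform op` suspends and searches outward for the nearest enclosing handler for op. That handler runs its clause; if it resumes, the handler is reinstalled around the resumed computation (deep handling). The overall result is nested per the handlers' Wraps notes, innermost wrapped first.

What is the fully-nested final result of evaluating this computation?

Step-by-step:
choose[1, 0, 6] @ H2
  branch[0] choose=1:
    tell(1) @ H1 ⇒ log+=1
    choose[1, 1] @ H2
      branch[0] choose=1:
        emit(1) @ H0 ⇒ out+=1
        emit(9) @ H0 ⇒ out+=9
        emit(24) @ H0 ⇒ out+=24
        H0 returns [1, 9, 24, 0]
        H1 returns ([1, 9, 24, 0], (1))
        H2 returns [([1, 9, 24, 0], (1))]
      branch[1] choose=1:
        emit(1) @ H0 ⇒ out+=1
        emit(9) @ H0 ⇒ out+=9
        emit(24) @ H0 ⇒ out+=24
        H0 returns [1, 9, 24, 0]
        H1 returns ([1, 9, 24, 0], (1))
        H2 returns [([1, 9, 24, 0], (1))]
  branch[1] choose=0:
    tell(0) @ H1 ⇒ log+=0
    choose[1, 1] @ H2
      branch[0] choose=1:
        emit(1) @ H0 ⇒ out+=1
        emit(9) @ H0 ⇒ out+=9
        emit(24) @ H0 ⇒ out+=24
        H0 returns [1, 9, 24, 0]
        H1 returns ([1, 9, 24, 0], (0))
        H2 returns [([1, 9, 24, 0], (0))]
      branch[1] choose=1:
        emit(1) @ H0 ⇒ out+=1
        emit(9) @ H0 ⇒ out+=9
        emit(24) @ H0 ⇒ out+=24
        H0 returns [1, 9, 24, 0]
        H1 returns ([1, 9, 24, 0], (0))
        H2 returns [([1, 9, 24, 0], (0))]
  branch[2] choose=6:
    tell(6) @ H1 ⇒ log+=6
    choose[1, 1] @ H2
      branch[0] choose=1:
        emit(1) @ H0 ⇒ out+=1
        emit(9) @ H0 ⇒ out+=9
        emit(24) @ H0 ⇒ out+=24
        H0 returns [1, 9, 24, 0]
        H1 returns ([1, 9, 24, 0], (6))
        H2 returns [([1, 9, 24, 0], (6))]
      branch[1] choose=1:
        emit(1) @ H0 ⇒ out+=1
        emit(9) @ H0 ⇒ out+=9
        emit(24) @ H0 ⇒ out+=24
        H0 returns [1, 9, 24, 0]
        H1 returns ([1, 9, 24, 0], (6))
        H2 returns [([1, 9, 24, 0], (6))]
= [([1, 9, 24, 0], (1)), ([1, 9, 24, 0], (1)), ([1, 9, 24, 0], (0)), ([1, 9, 24, 0], (0)), ([1, 9, 24, 0], (6)), ([1, 9, 24, 0], (6))]

Answer: [([1, 9, 24, 0], (1)), ([1, 9, 24, 0], (1)), ([1, 9, 24, 0], (0)), ([1, 9, 24, 0], (0)), ([1, 9, 24, 0], (6)), ([1, 9, 24, 0], (6))]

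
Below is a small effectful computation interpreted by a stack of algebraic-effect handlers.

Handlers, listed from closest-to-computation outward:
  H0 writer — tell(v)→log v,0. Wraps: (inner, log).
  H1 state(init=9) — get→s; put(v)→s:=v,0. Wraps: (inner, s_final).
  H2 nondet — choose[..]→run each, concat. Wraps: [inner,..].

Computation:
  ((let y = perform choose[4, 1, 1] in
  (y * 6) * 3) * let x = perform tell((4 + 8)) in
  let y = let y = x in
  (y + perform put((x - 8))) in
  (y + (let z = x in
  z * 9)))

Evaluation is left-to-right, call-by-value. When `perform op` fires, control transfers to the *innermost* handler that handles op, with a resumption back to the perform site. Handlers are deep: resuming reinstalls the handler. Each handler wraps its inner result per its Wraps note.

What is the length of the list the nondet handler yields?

Answer: 3

Evaluation trace:
choose[4, 1, 1] @ H2
  branch[0] choose=4:
    tell(12) @ H0 ⇒ log+=12
    put(-8) @ H1 ⇒ s:=-8
    H0 returns (0, (12))
    H1 returns ((0, (12)), -8)
    H2 returns [((0, (12)), -8)]
  branch[1] choose=1:
    tell(12) @ H0 ⇒ log+=12
    put(-8) @ H1 ⇒ s:=-8
    H0 returns (0, (12))
    H1 returns ((0, (12)), -8)
    H2 returns [((0, (12)), -8)]
  branch[2] choose=1:
    tell(12) @ H0 ⇒ log+=12
    put(-8) @ H1 ⇒ s:=-8
    H0 returns (0, (12))
    H1 returns ((0, (12)), -8)
    H2 returns [((0, (12)), -8)]
= [((0, (12)), -8), ((0, (12)), -8), ((0, (12)), -8)]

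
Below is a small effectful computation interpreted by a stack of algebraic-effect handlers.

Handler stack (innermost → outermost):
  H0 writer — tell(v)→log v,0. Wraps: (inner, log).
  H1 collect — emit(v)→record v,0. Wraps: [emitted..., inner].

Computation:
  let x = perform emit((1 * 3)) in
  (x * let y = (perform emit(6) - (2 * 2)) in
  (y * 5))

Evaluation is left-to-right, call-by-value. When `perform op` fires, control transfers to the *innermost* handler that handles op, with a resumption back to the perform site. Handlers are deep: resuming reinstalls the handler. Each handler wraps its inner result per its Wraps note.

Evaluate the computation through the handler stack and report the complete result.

Answer: [3, 6, (0, ())]

Step-by-step:
emit(3) @ H1 ⇒ out+=3
emit(6) @ H1 ⇒ out+=6
H0 returns (0, ())
H1 returns [3, 6, (0, ())]
= [3, 6, (0, ())]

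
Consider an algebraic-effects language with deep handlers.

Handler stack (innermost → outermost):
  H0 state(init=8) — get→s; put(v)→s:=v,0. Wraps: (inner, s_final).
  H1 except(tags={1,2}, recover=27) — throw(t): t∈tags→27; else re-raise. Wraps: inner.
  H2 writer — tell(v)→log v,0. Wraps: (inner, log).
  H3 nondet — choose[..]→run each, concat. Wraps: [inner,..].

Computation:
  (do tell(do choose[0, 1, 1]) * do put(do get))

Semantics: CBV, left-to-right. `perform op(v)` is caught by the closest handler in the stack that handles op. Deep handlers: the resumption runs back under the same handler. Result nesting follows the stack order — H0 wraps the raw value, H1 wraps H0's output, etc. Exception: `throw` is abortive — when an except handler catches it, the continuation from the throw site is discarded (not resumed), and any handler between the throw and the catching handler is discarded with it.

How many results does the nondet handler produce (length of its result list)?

Working:
choose[0, 1, 1] @ H3
  branch[0] choose=0:
    tell(0) @ H2 ⇒ log+=0
    get @ H0 ⇒ 8
    put(8) @ H0 ⇒ s:=8
    H0 returns (0, 8)
    H1 returns (0, 8)
    H2 returns ((0, 8), (0))
    H3 returns [((0, 8), (0))]
  branch[1] choose=1:
    tell(1) @ H2 ⇒ log+=1
    get @ H0 ⇒ 8
    put(8) @ H0 ⇒ s:=8
    H0 returns (0, 8)
    H1 returns (0, 8)
    H2 returns ((0, 8), (1))
    H3 returns [((0, 8), (1))]
  branch[2] choose=1:
    tell(1) @ H2 ⇒ log+=1
    get @ H0 ⇒ 8
    put(8) @ H0 ⇒ s:=8
    H0 returns (0, 8)
    H1 returns (0, 8)
    H2 returns ((0, 8), (1))
    H3 returns [((0, 8), (1))]
= [((0, 8), (0)), ((0, 8), (1)), ((0, 8), (1))]

Answer: 3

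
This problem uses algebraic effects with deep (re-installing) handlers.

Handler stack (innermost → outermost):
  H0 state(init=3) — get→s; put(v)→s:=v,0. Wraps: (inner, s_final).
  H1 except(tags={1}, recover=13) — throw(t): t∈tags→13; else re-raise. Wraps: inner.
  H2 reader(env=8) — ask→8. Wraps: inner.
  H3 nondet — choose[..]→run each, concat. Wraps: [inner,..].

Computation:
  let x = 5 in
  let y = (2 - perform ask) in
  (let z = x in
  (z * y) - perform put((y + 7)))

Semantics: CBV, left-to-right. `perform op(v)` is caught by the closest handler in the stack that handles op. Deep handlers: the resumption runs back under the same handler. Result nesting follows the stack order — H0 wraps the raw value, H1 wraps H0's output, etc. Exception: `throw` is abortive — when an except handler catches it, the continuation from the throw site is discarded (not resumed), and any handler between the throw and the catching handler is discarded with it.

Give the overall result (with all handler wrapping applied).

Evaluation trace:
ask @ H2 ⇒ 8
put(1) @ H0 ⇒ s:=1
H0 returns (-30, 1)
H1 returns (-30, 1)
H2 returns (-30, 1)
H3 returns [(-30, 1)]
= [(-30, 1)]

Answer: [(-30, 1)]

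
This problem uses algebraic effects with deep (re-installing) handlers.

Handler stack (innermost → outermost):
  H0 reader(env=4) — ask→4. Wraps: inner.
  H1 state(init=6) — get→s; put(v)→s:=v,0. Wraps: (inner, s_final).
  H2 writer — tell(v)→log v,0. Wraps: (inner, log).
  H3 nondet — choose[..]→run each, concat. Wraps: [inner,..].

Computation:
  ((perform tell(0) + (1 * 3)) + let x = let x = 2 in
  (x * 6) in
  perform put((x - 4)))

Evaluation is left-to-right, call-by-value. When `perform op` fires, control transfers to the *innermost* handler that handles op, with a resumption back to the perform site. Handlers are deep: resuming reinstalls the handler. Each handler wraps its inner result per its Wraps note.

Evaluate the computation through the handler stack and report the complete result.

Answer: [((3, 8), (0))]

Working:
tell(0) @ H2 ⇒ log+=0
put(8) @ H1 ⇒ s:=8
H0 returns 3
H1 returns (3, 8)
H2 returns ((3, 8), (0))
H3 returns [((3, 8), (0))]
= [((3, 8), (0))]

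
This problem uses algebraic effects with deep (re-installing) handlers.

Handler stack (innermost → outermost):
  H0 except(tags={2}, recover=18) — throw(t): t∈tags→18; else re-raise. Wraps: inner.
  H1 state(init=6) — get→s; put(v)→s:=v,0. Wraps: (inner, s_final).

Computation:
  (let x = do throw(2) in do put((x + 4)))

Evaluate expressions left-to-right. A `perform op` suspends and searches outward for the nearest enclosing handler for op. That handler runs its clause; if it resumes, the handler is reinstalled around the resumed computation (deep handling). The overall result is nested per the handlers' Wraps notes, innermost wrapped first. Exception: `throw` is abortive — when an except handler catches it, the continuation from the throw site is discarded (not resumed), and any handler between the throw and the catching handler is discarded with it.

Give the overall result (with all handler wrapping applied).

Answer: (18, 6)

Evaluation trace:
throw(2) @ H0 caught ⇒ 18
H1 returns (18, 6)
= (18, 6)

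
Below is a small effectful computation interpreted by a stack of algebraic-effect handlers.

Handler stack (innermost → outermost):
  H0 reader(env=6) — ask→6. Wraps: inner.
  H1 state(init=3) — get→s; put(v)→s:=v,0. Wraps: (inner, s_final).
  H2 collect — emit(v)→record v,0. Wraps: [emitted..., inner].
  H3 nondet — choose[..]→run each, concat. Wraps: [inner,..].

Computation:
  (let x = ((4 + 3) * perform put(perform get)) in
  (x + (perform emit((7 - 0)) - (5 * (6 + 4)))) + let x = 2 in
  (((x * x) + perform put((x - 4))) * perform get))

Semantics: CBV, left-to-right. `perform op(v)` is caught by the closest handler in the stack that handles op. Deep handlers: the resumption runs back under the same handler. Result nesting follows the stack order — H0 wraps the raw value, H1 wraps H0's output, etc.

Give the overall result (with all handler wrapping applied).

Working:
get @ H1 ⇒ 3
put(3) @ H1 ⇒ s:=3
emit(7) @ H2 ⇒ out+=7
put(-2) @ H1 ⇒ s:=-2
get @ H1 ⇒ -2
H0 returns -58
H1 returns (-58, -2)
H2 returns [7, (-58, -2)]
H3 returns [[7, (-58, -2)]]
= [[7, (-58, -2)]]

Answer: [[7, (-58, -2)]]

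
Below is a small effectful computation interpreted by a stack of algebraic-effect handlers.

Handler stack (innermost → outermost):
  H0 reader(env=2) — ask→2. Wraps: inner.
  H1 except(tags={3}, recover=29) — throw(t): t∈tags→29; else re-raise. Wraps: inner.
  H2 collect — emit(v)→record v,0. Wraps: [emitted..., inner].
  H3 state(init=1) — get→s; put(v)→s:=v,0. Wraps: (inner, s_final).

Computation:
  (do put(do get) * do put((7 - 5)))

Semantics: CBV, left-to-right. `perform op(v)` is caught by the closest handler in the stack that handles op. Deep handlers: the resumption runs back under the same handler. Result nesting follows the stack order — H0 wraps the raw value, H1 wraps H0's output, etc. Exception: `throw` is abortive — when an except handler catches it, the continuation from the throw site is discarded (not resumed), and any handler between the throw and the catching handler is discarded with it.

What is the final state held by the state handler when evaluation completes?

Step-by-step:
get @ H3 ⇒ 1
put(1) @ H3 ⇒ s:=1
put(2) @ H3 ⇒ s:=2
H0 returns 0
H1 returns 0
H2 returns [0]
H3 returns ([0], 2)
= ([0], 2)

Answer: 2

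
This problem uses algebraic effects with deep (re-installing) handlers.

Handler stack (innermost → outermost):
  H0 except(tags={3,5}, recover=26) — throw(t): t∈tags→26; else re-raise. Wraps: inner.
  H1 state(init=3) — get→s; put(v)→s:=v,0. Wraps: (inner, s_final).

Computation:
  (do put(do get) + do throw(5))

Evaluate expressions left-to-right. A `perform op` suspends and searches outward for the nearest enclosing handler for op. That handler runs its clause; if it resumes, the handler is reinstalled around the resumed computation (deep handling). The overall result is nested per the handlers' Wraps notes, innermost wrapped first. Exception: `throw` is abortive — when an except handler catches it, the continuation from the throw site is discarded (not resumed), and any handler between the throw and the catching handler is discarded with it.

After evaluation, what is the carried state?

Answer: 3

Step-by-step:
get @ H1 ⇒ 3
put(3) @ H1 ⇒ s:=3
throw(5) @ H0 caught ⇒ 26
H1 returns (26, 3)
= (26, 3)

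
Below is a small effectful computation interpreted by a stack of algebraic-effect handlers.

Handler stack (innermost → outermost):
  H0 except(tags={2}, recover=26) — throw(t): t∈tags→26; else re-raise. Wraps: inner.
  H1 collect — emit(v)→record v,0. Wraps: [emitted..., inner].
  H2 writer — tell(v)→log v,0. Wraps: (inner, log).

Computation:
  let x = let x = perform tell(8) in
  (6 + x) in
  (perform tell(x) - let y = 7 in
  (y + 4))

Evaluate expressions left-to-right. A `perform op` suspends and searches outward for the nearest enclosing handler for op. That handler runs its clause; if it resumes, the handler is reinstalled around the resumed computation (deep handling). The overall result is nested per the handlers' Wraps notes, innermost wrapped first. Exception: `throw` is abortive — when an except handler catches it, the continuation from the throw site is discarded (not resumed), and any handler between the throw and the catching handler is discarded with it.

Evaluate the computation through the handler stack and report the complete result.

Step-by-step:
tell(8) @ H2 ⇒ log+=8
tell(6) @ H2 ⇒ log+=6
H0 returns -11
H1 returns [-11]
H2 returns ([-11], (8, 6))
= ([-11], (8, 6))

Answer: ([-11], (8, 6))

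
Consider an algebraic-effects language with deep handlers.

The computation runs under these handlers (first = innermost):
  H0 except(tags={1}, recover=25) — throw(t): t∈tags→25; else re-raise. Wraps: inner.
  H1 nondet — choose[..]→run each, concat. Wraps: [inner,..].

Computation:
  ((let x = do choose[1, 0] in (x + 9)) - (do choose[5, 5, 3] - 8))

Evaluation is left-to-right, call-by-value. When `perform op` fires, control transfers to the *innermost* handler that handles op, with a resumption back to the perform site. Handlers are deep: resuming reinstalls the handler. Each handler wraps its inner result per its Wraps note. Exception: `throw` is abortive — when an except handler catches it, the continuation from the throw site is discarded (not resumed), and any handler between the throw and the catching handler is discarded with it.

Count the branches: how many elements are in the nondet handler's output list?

Working:
choose[1, 0] @ H1
  branch[0] choose=1:
    choose[5, 5, 3] @ H1
      branch[0] choose=5:
        H0 returns 13
        H1 returns [13]
      branch[1] choose=5:
        H0 returns 13
        H1 returns [13]
      branch[2] choose=3:
        H0 returns 15
        H1 returns [15]
  branch[1] choose=0:
    choose[5, 5, 3] @ H1
      branch[0] choose=5:
        H0 returns 12
        H1 returns [12]
      branch[1] choose=5:
        H0 returns 12
        H1 returns [12]
      branch[2] choose=3:
        H0 returns 14
        H1 returns [14]
= [13, 13, 15, 12, 12, 14]

Answer: 6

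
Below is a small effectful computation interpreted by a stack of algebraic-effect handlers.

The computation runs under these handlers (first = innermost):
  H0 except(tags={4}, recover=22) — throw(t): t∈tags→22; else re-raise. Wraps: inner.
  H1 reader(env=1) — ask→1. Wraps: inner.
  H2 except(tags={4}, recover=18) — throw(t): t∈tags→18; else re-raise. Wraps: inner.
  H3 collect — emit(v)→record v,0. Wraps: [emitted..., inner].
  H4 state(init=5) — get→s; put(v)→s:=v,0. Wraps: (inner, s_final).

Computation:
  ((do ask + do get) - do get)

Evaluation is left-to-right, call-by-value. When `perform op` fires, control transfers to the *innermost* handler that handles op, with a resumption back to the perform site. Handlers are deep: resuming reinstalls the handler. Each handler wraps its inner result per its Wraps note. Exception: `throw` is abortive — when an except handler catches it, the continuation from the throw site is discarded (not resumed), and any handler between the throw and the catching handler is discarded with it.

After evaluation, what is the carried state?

Evaluation trace:
ask @ H1 ⇒ 1
get @ H4 ⇒ 5
get @ H4 ⇒ 5
H0 returns 1
H1 returns 1
H2 returns 1
H3 returns [1]
H4 returns ([1], 5)
= ([1], 5)

Answer: 5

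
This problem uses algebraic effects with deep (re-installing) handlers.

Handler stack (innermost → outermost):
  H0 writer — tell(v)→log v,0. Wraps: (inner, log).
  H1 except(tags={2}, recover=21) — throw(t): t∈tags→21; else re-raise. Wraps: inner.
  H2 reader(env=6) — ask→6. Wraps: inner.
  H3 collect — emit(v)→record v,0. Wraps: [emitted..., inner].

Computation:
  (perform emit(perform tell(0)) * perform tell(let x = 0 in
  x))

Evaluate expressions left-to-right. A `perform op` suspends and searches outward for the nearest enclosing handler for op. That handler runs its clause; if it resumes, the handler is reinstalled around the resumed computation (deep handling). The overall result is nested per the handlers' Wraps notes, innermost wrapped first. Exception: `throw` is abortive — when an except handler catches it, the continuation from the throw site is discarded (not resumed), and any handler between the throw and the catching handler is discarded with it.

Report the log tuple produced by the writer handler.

Answer: (0, 0)

Working:
tell(0) @ H0 ⇒ log+=0
emit(0) @ H3 ⇒ out+=0
tell(0) @ H0 ⇒ log+=0
H0 returns (0, (0, 0))
H1 returns (0, (0, 0))
H2 returns (0, (0, 0))
H3 returns [0, (0, (0, 0))]
= [0, (0, (0, 0))]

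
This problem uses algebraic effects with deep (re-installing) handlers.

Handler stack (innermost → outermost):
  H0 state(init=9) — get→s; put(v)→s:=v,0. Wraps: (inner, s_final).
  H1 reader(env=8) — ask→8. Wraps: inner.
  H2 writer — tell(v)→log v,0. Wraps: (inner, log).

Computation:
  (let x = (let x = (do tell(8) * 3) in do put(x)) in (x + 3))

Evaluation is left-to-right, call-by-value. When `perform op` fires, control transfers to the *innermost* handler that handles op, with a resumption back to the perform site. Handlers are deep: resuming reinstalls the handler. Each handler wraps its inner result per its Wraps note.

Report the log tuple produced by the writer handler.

Evaluation trace:
tell(8) @ H2 ⇒ log+=8
put(0) @ H0 ⇒ s:=0
H0 returns (3, 0)
H1 returns (3, 0)
H2 returns ((3, 0), (8))
= ((3, 0), (8))

Answer: (8)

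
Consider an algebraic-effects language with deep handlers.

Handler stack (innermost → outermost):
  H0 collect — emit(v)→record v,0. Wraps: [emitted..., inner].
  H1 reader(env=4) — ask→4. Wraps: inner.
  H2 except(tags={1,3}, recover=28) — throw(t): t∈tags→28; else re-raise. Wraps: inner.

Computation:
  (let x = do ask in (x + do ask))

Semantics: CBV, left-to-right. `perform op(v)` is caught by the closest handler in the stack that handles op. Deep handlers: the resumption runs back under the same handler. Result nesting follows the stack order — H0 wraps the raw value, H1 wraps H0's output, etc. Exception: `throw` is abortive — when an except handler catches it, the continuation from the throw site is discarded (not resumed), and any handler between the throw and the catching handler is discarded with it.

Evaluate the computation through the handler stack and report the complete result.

Step-by-step:
ask @ H1 ⇒ 4
ask @ H1 ⇒ 4
H0 returns [8]
H1 returns [8]
H2 returns [8]
= [8]

Answer: [8]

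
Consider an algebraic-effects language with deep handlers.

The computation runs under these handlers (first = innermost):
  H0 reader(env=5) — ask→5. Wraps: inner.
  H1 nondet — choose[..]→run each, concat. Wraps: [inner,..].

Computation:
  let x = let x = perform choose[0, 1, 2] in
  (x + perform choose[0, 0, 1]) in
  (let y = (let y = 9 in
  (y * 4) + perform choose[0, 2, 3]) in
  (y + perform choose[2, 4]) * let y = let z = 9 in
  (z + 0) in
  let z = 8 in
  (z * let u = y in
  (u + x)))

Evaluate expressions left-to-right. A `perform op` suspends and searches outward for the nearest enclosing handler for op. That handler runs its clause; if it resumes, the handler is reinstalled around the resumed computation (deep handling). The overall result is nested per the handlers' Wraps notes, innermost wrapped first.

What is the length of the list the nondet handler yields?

Evaluation trace:
choose[0, 1, 2] @ H1
  branch[0] choose=0:
    choose[0, 0, 1] @ H1
      branch[0] choose=0:
        choose[0, 2, 3] @ H1
          branch[0] choose=0:
            choose[2, 4] @ H1
              branch[0] choose=2:
                H0 returns 2736
                H1 returns [2736]
              branch[1] choose=4:
                H0 returns 2880
                H1 returns [2880]
          branch[1] choose=2:
            choose[2, 4] @ H1
              branch[0] choose=2:
                H0 returns 2880
                H1 returns [2880]
              branch[1] choose=4:
                H0 returns 3024
                H1 returns [3024]
          branch[2] choose=3:
            choose[2, 4] @ H1
              branch[0] choose=2:
                H0 returns 2952
                H1 returns [2952]
              branch[1] choose=4:
                H0 returns 3096
                H1 returns [3096]
      branch[1] choose=0:
        choose[0, 2, 3] @ H1
          branch[0] choose=0:
            choose[2, 4] @ H1
              branch[0] choose=2:
                H0 returns 2736
                H1 returns [2736]
              branch[1] choose=4:
                H0 returns 2880
                H1 returns [2880]
          branch[1] choose=2:
            choose[2, 4] @ H1
              branch[0] choose=2:
                H0 returns 2880
                H1 returns [2880]
              branch[1] choose=4:
                H0 returns 3024
                H1 returns [3024]
          branch[2] choose=3:
            choose[2, 4] @ H1
              branch[0] choose=2:
                H0 returns 2952
                H1 returns [2952]
              branch[1] choose=4:
                H0 returns 3096
                H1 returns [3096]
      branch[2] choose=1:
        choose[0, 2, 3] @ H1
          branch[0] choose=0:
            choose[2, 4] @ H1
              branch[0] choose=2:
                H0 returns 3040
                H1 returns [3040]
              branch[1] choose=4:
                H0 returns 3200
                H1 returns [3200]
          branch[1] choose=2:
            choose[2, 4] @ H1
              branch[0] choose=2:
                H0 returns 3200
                H1 returns [3200]
              branch[1] choose=4:
                H0 returns 3360
                H1 returns [3360]
          branch[2] choose=3:
            choose[2, 4] @ H1
              branch[0] choose=2:
                H0 returns 3280
                H1 returns [3280]
              branch[1] choose=4:
                H0 returns 3440
                H1 returns [3440]
  branch[1] choose=1:
    choose[0, 0, 1] @ H1
      branch[0] choose=0:
        choose[0, 2, 3] @ H1
          branch[0] choose=0:
            choose[2, 4] @ H1
              branch[0] choose=2:
                H0 returns 3040
                H1 returns [3040]
              branch[1] choose=4:
                H0 returns 3200
                H1 returns [3200]
          branch[1] choose=2:
            choose[2, 4] @ H1
              branch[0] choose=2:
                H0 returns 3200
                H1 returns [3200]
              branch[1] choose=4:
                H0 returns 3360
                H1 returns [3360]
          branch[2] choose=3:
            choose[2, 4] @ H1
              branch[0] choose=2:
                H0 returns 3280
                H1 returns [3280]
              branch[1] choose=4:
                H0 returns 3440
                H1 returns [3440]
      branch[1] choose=0:
        choose[0, 2, 3] @ H1
          branch[0] choose=0:
            choose[2, 4] @ H1
              branch[0] choose=2:
                H0 returns 3040
                H1 returns [3040]
              branch[1] choose=4:
                H0 returns 3200
                H1 returns [3200]
          branch[1] choose=2:
            choose[2, 4] @ H1
              branch[0] choose=2:
                H0 returns 3200
                H1 returns [3200]
              branch[1] choose=4:
                H0 returns 3360
                H1 returns [3360]
          branch[2] choose=3:
            choose[2, 4] @ H1
              branch[0] choose=2:
                H0 returns 3280
                H1 returns [3280]
              branch[1] choose=4:
                H0 returns 3440
                H1 returns [3440]
      branch[2] choose=1:
        choose[0, 2, 3] @ H1
          branch[0] choose=0:
            choose[2, 4] @ H1
              branch[0] choose=2:
                H0 returns 3344
                H1 returns [3344]
              branch[1] choose=4:
                H0 returns 3520
                H1 returns [3520]
          branch[1] choose=2:
            choose[2, 4] @ H1
              branch[0] choose=2:
                H0 returns 3520
                H1 returns [3520]
              branch[1] choose=4:
                H0 returns 3696
                H1 returns [3696]
          branch[2] choose=3:
            choose[2, 4] @ H1
              branch[0] choose=2:
                H0 returns 3608
                H1 returns [3608]
              branch[1] choose=4:
                H0 returns 3784
                H1 returns [3784]
  branch[2] choose=2:
    choose[0, 0, 1] @ H1
      branch[0] choose=0:
        choose[0, 2, 3] @ H1
          branch[0] choose=0:
            choose[2, 4] @ H1
              branch[0] choose=2:
                H0 returns 3344
                H1 returns [3344]
              branch[1] choose=4:
                H0 returns 3520
                H1 returns [3520]
          branch[1] choose=2:
            choose[2, 4] @ H1
              branch[0] choose=2:
                H0 returns 3520
                H1 returns [3520]
              branch[1] choose=4:
                H0 returns 3696
                H1 returns [3696]
          branch[2] choose=3:
            choose[2, 4] @ H1
              branch[0] choose=2:
                H0 returns 3608
                H1 returns [3608]
              branch[1] choose=4:
                H0 returns 3784
                H1 returns [3784]
      branch[1] choose=0:
        choose[0, 2, 3] @ H1
          branch[0] choose=0:
            choose[2, 4] @ H1
              branch[0] choose=2:
                H0 returns 3344
                H1 returns [3344]
              branch[1] choose=4:
                H0 returns 3520
                H1 returns [3520]
          branch[1] choose=2:
            choose[2, 4] @ H1
              branch[0] choose=2:
                H0 returns 3520
                H1 returns [3520]
              branch[1] choose=4:
                H0 returns 3696
                H1 returns [3696]
          branch[2] choose=3:
            choose[2, 4] @ H1
              branch[0] choose=2:
                H0 returns 3608
                H1 returns [3608]
              branch[1] choose=4:
                H0 returns 3784
                H1 returns [3784]
      branch[2] choose=1:
        choose[0, 2, 3] @ H1
          branch[0] choose=0:
            choose[2, 4] @ H1
              branch[0] choose=2:
                H0 returns 3648
                H1 returns [3648]
              branch[1] choose=4:
                H0 returns 3840
                H1 returns [3840]
          branch[1] choose=2:
            choose[2, 4] @ H1
              branch[0] choose=2:
                H0 returns 3840
                H1 returns [3840]
              branch[1] choose=4:
                H0 returns 4032
                H1 returns [4032]
          branch[2] choose=3:
            choose[2, 4] @ H1
              branch[0] choose=2:
                H0 returns 3936
                H1 returns [3936]
              branch[1] choose=4:
                H0 returns 4128
                H1 returns [4128]
= [2736, 2880, 2880, 3024, 2952, 3096, 2736, 2880, 2880, 3024, 2952, 3096, 3040, 3200, 3200, 3360, 3280, 3440, 3040, 3200, 3200, 3360, 3280, 3440, 3040, 3200, 3200, 3360, 3280, 3440, 3344, 3520, 3520, 3696, 3608, 3784, 3344, 3520, 3520, 3696, 3608, 3784, 3344, 3520, 3520, 3696, 3608, 3784, 3648, 3840, 3840, 4032, 3936, 4128]

Answer: 54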